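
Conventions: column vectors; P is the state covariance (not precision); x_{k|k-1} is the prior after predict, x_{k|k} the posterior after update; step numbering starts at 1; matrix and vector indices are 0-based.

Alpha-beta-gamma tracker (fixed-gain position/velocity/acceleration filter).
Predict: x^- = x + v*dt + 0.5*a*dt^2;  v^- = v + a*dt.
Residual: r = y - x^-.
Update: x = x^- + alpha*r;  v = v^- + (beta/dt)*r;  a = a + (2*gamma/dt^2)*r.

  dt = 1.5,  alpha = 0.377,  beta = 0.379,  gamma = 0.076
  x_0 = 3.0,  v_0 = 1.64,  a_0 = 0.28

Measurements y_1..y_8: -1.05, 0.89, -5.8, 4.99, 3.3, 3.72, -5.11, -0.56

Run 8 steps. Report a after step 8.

a_post = -0.2199

step 1: x_pred=5.7750  r=-6.8250  x^+=3.2020  v^+=0.3356  a^+=-0.1811
step 2: x_pred=3.5016  r=-2.6116  x^+=2.5170  v^+=-0.5959  a^+=-0.3575
step 3: x_pred=1.2210  r=-7.0210  x^+=-1.4259  v^+=-2.9061  a^+=-0.8318
step 4: x_pred=-6.7209  r=11.7109  x^+=-2.3059  v^+=-1.1949  a^+=-0.0407
step 5: x_pred=-4.1439  r=7.4439  x^+=-1.3376  v^+=0.6250  a^+=0.4622
step 6: x_pred=0.1199  r=3.6001  x^+=1.4771  v^+=2.2279  a^+=0.7054
step 7: x_pred=5.6126  r=-10.7226  x^+=1.5702  v^+=0.5768  a^+=-0.0189
step 8: x_pred=2.4141  r=-2.9741  x^+=1.2929  v^+=-0.2031  a^+=-0.2199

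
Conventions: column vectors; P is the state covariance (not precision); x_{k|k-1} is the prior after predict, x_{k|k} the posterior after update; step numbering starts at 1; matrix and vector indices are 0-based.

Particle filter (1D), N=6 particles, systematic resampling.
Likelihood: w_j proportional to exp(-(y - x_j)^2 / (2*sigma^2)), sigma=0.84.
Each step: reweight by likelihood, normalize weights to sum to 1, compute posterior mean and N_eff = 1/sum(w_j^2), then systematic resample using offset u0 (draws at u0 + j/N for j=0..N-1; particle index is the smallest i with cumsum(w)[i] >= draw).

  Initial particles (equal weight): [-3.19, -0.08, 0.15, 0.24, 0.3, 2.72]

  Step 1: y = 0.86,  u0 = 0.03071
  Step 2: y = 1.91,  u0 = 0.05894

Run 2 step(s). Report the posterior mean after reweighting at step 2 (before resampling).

step 1: w=[0.0000, 0.1855, 0.2427, 0.2642, 0.2778, 0.0299]  mean=0.2496  Neff=4.1470  idx=[1, 2, 2, 3, 4, 4]
step 2: w=[0.0816, 0.1504, 0.1504, 0.1872, 0.2152, 0.2152]  mean=0.2126  Neff=5.5692  idx=[0, 1, 3, 3, 4, 5]

post_mean = 0.2126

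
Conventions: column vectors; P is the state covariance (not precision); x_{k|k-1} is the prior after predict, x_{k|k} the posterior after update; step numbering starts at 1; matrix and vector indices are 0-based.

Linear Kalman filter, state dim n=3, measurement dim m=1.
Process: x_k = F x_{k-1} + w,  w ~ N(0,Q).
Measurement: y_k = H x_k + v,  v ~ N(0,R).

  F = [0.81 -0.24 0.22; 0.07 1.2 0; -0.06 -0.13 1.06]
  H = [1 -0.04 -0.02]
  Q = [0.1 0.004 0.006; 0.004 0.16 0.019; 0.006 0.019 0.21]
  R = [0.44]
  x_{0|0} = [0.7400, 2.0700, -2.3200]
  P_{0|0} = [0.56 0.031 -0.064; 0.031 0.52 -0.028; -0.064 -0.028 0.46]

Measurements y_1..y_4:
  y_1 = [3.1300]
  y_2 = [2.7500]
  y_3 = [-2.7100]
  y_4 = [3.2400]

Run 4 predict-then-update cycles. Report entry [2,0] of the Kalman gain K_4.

step 1: x^-=[-0.4078, 2.5358, -2.7727]  P^-=[0.4877 -0.0928 0.0533; -0.0928 0.9168 -0.1074; 0.0533 -0.1074 0.7540]  S=[0.9346]  K=[0.5247; -0.1362; 0.0455]  nu=[3.5838]  x^+=[1.4725, 2.0477, -2.6098]  P^+=[0.2304 -0.0260 0.0310; -0.0260 0.8994 -0.1016; 0.0310 -0.1016 0.7521]
step 2: x^-=[0.1272, 2.5603, -3.1209]  P^-=[0.3713 -0.2931 0.2555; -0.2931 1.4519 -0.2471; 0.2555 -0.2471 1.0947]  S=[0.8269]  K=[0.4570; -0.4188; 0.2945]  nu=[2.6628]  x^+=[1.3441, 1.4452, -2.3366]  P^+=[0.1986 -0.1349 0.1442; -0.1349 1.3069 -0.1451; 0.1442 -0.1451 1.0230]
step 3: x^-=[0.2278, 1.8283, -2.7453]  P^-=[0.4742 -0.5260 0.4509; -0.5260 2.0203 -0.3486; 0.4509 -0.3486 1.4017]  S=[0.9415]  K=[0.5165; -0.6371; 0.4640]  nu=[-2.9196]  x^+=[-1.2801, 3.6885, -4.1000]  P^+=[0.2231 -0.2162 0.2253; -0.2162 1.6381 -0.0703; 0.2253 -0.0703 1.1990]
step 4: x^-=[-2.8241, 4.3366, -4.7487]  P^-=[0.5706 -0.6767 0.5559; -0.6767 2.4836 -0.2926; 0.5559 -0.2926 1.5731]  S=[1.0466]  K=[0.5604; -0.7359; 0.5123]  nu=[6.1426]  x^+=[0.6182, -0.1839, -1.6019]  P^+=[0.2419 -0.2451 0.2555; -0.2451 1.9167 0.1020; 0.2555 0.1020 1.2984]

K[2,0] = 0.5123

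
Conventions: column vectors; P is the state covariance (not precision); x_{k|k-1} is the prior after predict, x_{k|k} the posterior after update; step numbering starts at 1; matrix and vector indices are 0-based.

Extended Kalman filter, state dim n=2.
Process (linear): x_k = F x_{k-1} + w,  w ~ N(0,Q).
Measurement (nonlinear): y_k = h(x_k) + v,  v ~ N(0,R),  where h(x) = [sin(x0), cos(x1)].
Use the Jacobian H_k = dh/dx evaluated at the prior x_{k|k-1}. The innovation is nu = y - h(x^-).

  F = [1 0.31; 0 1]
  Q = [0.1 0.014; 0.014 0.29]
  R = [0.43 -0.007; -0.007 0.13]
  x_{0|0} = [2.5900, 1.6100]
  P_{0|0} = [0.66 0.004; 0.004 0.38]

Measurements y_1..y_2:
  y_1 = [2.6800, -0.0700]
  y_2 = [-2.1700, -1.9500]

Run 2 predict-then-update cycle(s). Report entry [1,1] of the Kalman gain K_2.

K[1,1] = -0.7536

step 1: x^-=[3.0891, 1.6100]  P^-=[0.7990 0.1358; 0.1358 0.6700]  H_jac=[-0.9986 0.0000; 0.0000 -0.9992]  S=[1.2268 0.1285; 0.1285 0.7990]  K=[-0.6434 -0.0663; -0.0232 -0.8342]  nu=[2.6275, -0.0308]  x^+=[1.4005, 1.5749]  P^+=[0.2766 0.0041; 0.0041 0.1084]
step 2: x^-=[1.8887, 1.5749]  P^-=[0.3896 0.0517; 0.0517 0.3984]  H_jac=[-0.3126 0.0000; 0.0000 -1.0000]  S=[0.4681 0.0092; 0.0092 0.5284]  K=[-0.2583 -0.0934; -0.0198 -0.7536]  nu=[-3.1199, -1.9459]  x^+=[2.8764, 3.1031]  P^+=[0.3533 0.0103; 0.0103 0.0978]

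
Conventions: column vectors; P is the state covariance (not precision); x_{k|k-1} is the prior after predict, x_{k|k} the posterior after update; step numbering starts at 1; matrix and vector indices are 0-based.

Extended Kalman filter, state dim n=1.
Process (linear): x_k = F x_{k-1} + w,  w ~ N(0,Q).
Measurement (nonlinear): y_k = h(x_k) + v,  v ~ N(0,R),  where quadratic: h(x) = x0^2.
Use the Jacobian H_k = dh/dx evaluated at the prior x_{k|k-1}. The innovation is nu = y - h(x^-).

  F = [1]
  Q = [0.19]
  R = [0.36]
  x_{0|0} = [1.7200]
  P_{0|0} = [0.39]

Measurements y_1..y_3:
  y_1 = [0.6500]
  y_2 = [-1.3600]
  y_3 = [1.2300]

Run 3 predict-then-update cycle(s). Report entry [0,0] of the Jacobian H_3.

H_jac[0,0] = 0.4335

step 1: x^-=[1.7200]  P^-=[0.5800]  H_jac=[3.4400]  S=[7.2235]  K=[0.2762]  nu=[-2.3084]  x^+=[1.0824]  P^+=[0.0289]
step 2: x^-=[1.0824]  P^-=[0.2189]  H_jac=[2.1648]  S=[1.3859]  K=[0.3419]  nu=[-2.5316]  x^+=[0.2167]  P^+=[0.0569]
step 3: x^-=[0.2167]  P^-=[0.2469]  H_jac=[0.4335]  S=[0.4064]  K=[0.2633]  nu=[1.1830]  x^+=[0.5283]  P^+=[0.2187]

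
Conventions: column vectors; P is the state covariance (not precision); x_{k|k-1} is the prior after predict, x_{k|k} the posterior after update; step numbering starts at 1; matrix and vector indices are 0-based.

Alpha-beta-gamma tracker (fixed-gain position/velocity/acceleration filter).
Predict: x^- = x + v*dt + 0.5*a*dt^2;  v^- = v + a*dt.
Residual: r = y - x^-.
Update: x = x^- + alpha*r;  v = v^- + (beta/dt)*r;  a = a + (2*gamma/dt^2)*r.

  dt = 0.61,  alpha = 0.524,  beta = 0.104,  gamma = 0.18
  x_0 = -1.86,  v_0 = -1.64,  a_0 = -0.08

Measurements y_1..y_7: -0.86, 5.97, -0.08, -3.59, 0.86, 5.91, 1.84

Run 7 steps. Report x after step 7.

x_post = 2.2822

step 1: x_pred=-2.8753  r=2.0153  x^+=-1.8193  v^+=-1.3452  a^+=1.8698
step 2: x_pred=-2.2920  r=8.2620  x^+=2.0373  v^+=1.2039  a^+=9.8631
step 3: x_pred=4.6067  r=-4.6867  x^+=2.1509  v^+=6.4214  a^+=5.3288
step 4: x_pred=7.0593  r=-10.6493  x^+=1.4791  v^+=7.8563  a^+=-4.9743
step 5: x_pred=5.3459  r=-4.4859  x^+=2.9953  v^+=4.0572  a^+=-9.3143
step 6: x_pred=3.7372  r=2.1728  x^+=4.8758  v^+=-1.2542  a^+=-7.2122
step 7: x_pred=2.7689  r=-0.9289  x^+=2.2822  v^+=-5.8120  a^+=-8.1109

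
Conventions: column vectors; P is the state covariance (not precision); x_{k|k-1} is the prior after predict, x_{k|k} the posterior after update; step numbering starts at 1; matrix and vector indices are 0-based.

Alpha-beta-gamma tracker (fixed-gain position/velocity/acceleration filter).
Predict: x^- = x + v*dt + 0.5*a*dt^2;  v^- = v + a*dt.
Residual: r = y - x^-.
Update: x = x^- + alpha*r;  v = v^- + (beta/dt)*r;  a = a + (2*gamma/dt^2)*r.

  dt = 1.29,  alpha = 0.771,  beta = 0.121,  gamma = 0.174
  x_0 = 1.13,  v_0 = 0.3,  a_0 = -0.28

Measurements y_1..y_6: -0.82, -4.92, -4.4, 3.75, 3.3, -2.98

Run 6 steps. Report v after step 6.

v_post = 3.1426

step 1: x_pred=1.2840  r=-2.1040  x^+=-0.3382  v^+=-0.2586  a^+=-0.7200
step 2: x_pred=-1.2708  r=-3.6492  x^+=-4.0843  v^+=-1.5296  a^+=-1.4831
step 3: x_pred=-7.2916  r=2.8916  x^+=-5.0622  v^+=-3.1717  a^+=-0.8784
step 4: x_pred=-9.8845  r=13.6345  x^+=0.6277  v^+=-3.0259  a^+=1.9728
step 5: x_pred=-1.6342  r=4.9342  x^+=2.1701  v^+=-0.0181  a^+=3.0047
step 6: x_pred=4.6467  r=-7.6267  x^+=-1.2335  v^+=3.1426  a^+=1.4098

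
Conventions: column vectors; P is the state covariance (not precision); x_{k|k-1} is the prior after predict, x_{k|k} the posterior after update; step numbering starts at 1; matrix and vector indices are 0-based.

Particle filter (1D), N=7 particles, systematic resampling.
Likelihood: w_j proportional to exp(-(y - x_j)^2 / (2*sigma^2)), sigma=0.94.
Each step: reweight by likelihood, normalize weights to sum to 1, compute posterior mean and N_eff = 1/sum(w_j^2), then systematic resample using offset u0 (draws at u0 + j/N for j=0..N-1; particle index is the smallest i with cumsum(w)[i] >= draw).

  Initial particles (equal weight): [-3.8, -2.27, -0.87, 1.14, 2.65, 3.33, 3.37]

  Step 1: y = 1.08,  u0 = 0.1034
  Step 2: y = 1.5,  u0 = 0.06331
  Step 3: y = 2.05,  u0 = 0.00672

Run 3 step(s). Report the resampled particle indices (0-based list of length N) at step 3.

step 1: w=[0.0000, 0.0012, 0.0790, 0.6778, 0.1684, 0.0387, 0.0349]  mean=1.3941  Neff=2.0131  idx=[3, 3, 3, 3, 3, 4, 5]
step 2: w=[0.1763, 0.1763, 0.1763, 0.1763, 0.1763, 0.0898, 0.0285]  mean=1.3380  Neff=6.0845  idx=[0, 1, 1, 2, 3, 4, 5]
step 3: w=[0.1369, 0.1369, 0.1369, 0.1369, 0.1369, 0.1369, 0.1785]  mean=1.4095  Neff=6.9283  idx=[0, 1, 2, 3, 4, 5, 6]

resampled_idx = [0, 1, 2, 3, 4, 5, 6]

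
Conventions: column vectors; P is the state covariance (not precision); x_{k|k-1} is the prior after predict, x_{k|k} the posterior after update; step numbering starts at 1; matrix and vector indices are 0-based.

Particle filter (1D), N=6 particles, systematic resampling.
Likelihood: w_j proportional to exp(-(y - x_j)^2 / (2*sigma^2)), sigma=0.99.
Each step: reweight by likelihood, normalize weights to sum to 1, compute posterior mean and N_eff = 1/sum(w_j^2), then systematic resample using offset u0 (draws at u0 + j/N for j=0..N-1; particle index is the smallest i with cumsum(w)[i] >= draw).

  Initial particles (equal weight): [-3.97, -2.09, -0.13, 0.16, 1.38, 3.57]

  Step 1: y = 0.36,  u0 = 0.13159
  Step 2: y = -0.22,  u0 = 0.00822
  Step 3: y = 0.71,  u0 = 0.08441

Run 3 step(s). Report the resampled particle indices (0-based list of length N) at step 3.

step 1: w=[0.0000, 0.0187, 0.3532, 0.3912, 0.2348, 0.0021]  mean=0.3090  Neff=3.0005  idx=[2, 2, 3, 3, 4, 4]
step 2: w=[0.2268, 0.2268, 0.2115, 0.2115, 0.0617, 0.0617]  mean=0.1790  Neff=5.0010  idx=[0, 0, 1, 2, 3, 3]
step 3: w=[0.1496, 0.1496, 0.1496, 0.1837, 0.1837, 0.1837]  mean=0.0299  Neff=5.9377  idx=[0, 1, 2, 3, 4, 5]

resampled_idx = [0, 1, 2, 3, 4, 5]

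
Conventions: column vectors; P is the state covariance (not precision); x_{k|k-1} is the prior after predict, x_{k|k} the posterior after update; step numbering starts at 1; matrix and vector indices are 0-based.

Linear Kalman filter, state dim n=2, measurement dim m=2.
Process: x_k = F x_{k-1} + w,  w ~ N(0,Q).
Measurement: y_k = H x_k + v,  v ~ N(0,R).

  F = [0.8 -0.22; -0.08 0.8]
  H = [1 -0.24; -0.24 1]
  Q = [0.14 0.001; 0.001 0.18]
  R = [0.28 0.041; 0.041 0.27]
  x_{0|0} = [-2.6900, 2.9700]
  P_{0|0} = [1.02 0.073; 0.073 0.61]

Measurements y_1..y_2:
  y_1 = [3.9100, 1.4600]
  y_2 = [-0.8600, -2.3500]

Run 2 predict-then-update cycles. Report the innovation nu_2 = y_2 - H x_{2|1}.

innov = [-2.1863, -2.9675]

step 1: x^-=[-2.8054, 2.5912]  P^-=[0.7966 -0.1236; -0.1236 0.5676]  S=[1.1687 -0.4172; -0.4172 0.9428]  K=[0.6981 -0.0250; 0.0045 0.6355]  nu=[7.3373, -1.8045]  x^+=[2.3620, 1.4774]  P^+=[0.2119 0.0727; 0.0727 0.1892]
step 2: x^-=[1.5646, 0.9930]  P^-=[0.2592 0.0020; 0.0020 0.2931]  S=[0.5551 -0.0895; -0.0895 0.5771]  K=[0.4607 -0.0329; -0.0425 0.5005]  nu=[-2.1863, -2.9675]  x^+=[0.6551, -0.3994]  P^+=[0.1380 0.0431; 0.0431 0.1437]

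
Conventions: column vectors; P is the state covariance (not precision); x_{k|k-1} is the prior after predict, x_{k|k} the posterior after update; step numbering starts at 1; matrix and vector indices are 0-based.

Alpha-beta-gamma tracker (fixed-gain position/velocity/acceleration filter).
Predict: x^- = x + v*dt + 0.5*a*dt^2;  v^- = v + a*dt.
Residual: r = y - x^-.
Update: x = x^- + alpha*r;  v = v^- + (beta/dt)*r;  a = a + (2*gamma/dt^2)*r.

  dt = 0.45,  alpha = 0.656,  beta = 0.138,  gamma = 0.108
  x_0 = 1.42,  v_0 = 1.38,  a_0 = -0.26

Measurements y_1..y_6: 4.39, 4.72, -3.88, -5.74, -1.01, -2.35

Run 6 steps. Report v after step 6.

step 1: x_pred=2.0147  r=2.3753  x^+=3.5729  v^+=1.9914  a^+=2.2737
step 2: x_pred=4.6992  r=0.0208  x^+=4.7129  v^+=3.0210  a^+=2.2958
step 3: x_pred=6.3047  r=-10.1847  x^+=-0.3764  v^+=0.9308  a^+=-8.5679
step 4: x_pred=-0.8251  r=-4.9149  x^+=-4.0493  v^+=-4.4320  a^+=-13.8105
step 5: x_pred=-7.4420  r=6.4320  x^+=-3.2226  v^+=-8.6743  a^+=-6.9496
step 6: x_pred=-7.8297  r=5.4797  x^+=-4.2350  v^+=-10.1212  a^+=-1.1047

v_post = -10.1212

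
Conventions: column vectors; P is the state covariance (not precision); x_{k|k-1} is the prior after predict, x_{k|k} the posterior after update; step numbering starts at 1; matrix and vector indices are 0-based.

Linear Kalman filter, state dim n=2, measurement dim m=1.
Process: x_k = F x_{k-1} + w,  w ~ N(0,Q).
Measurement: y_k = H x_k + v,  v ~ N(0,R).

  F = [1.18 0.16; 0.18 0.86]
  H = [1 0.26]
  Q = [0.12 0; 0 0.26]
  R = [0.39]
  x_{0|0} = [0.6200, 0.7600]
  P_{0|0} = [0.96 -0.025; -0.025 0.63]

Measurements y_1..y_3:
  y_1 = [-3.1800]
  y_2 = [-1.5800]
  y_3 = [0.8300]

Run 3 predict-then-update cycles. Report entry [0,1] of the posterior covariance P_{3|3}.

step 1: x^-=[0.8532, 0.7652]  P^-=[1.4634 0.2645; 0.2645 0.7493]  S=[2.0416]  K=[0.7505; 0.2250]  nu=[-4.2322]  x^+=[-2.3229, -0.1870]  P^+=[0.3135 -0.0802; -0.0802 0.6460]
step 2: x^-=[-2.7710, -0.5789]  P^-=[0.5428 0.0718; 0.0718 0.7231]  S=[1.0190]  K=[0.5510; 0.2549]  nu=[1.3415]  x^+=[-2.0318, -0.2369]  P^+=[0.2334 -0.0714; -0.0714 0.6569]
step 3: x^-=[-2.4354, -0.5695]  P^-=[0.4349 0.0655; 0.0655 0.7313]  S=[0.9084]  K=[0.4975; 0.2814]  nu=[3.4135]  x^+=[-0.7372, 0.3911]  P^+=[0.2101 -0.0617; -0.0617 0.6594]

P_post[0,1] = -0.0617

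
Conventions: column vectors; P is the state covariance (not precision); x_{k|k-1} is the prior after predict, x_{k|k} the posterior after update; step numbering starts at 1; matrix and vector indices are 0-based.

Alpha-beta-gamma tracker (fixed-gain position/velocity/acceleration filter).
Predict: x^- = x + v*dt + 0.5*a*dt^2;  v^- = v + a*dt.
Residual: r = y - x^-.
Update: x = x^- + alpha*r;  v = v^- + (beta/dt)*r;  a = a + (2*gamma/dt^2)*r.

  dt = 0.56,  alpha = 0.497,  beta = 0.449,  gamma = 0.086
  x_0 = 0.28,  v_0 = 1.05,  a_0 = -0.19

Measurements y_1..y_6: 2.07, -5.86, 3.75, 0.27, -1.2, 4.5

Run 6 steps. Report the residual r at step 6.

step 1: x_pred=0.8382  r=1.2318  x^+=1.4504  v^+=1.9312  a^+=0.4856
step 2: x_pred=2.6080  r=-8.4680  x^+=-1.6006  v^+=-4.5864  a^+=-4.1589
step 3: x_pred=-4.8211  r=8.5711  x^+=-0.5612  v^+=-0.0432  a^+=0.5421
step 4: x_pred=-0.5004  r=0.7704  x^+=-0.1175  v^+=0.8781  a^+=0.9647
step 5: x_pred=0.5255  r=-1.7255  x^+=-0.3321  v^+=0.0349  a^+=0.0183
step 6: x_pred=-0.3097  r=4.8097  x^+=2.0807  v^+=3.9014  a^+=2.6563

resid = 4.8097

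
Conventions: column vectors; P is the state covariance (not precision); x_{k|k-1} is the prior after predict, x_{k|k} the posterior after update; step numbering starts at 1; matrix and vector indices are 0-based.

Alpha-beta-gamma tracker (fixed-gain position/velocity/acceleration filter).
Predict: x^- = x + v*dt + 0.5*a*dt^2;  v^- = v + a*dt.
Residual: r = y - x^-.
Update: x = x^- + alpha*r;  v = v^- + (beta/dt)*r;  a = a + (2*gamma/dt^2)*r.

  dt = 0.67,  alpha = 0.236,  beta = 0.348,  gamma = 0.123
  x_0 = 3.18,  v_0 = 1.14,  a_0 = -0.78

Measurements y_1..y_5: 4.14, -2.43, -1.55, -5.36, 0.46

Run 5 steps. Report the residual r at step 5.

step 1: x_pred=3.7687  r=0.3713  x^+=3.8563  v^+=0.8102  a^+=-0.5765
step 2: x_pred=4.2698  r=-6.6998  x^+=2.6887  v^+=-3.0559  a^+=-4.2481
step 3: x_pred=-0.3123  r=-1.2377  x^+=-0.6044  v^+=-6.5450  a^+=-4.9263
step 4: x_pred=-6.0953  r=0.7353  x^+=-5.9218  v^+=-9.4638  a^+=-4.5234
step 5: x_pred=-13.2777  r=13.7377  x^+=-10.0356  v^+=-5.3590  a^+=3.0050

resid = 13.7377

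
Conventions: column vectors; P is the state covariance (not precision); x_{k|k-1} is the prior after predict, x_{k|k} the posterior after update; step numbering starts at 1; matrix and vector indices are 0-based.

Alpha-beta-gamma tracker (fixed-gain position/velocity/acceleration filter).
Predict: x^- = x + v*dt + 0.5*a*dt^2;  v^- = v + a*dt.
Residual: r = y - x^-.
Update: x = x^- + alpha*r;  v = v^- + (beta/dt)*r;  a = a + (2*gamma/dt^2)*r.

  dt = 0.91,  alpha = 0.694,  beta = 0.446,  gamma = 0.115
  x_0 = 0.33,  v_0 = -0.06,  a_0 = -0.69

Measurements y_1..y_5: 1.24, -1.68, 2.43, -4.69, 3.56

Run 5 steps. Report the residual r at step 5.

step 1: x_pred=-0.0103  r=1.2503  x^+=0.8574  v^+=-0.0751  a^+=-0.3427
step 2: x_pred=0.6471  r=-2.3271  x^+=-0.9679  v^+=-1.5276  a^+=-0.9891
step 3: x_pred=-2.7675  r=5.1975  x^+=0.8396  v^+=0.1197  a^+=0.4545
step 4: x_pred=1.1367  r=-5.8267  x^+=-2.9070  v^+=-2.3224  a^+=-1.1638
step 5: x_pred=-5.5023  r=9.0623  x^+=0.7869  v^+=1.0600  a^+=1.3532

resid = 9.0623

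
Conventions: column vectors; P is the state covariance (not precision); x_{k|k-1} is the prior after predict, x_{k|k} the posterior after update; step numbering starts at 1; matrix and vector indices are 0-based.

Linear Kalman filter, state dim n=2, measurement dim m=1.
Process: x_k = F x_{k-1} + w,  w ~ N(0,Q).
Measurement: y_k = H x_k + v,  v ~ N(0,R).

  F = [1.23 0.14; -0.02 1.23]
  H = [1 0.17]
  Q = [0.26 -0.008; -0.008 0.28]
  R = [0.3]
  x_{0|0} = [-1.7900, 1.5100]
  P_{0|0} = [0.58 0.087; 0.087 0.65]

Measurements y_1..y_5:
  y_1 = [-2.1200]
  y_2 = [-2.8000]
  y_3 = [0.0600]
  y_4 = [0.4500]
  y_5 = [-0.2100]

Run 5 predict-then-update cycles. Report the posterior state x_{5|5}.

step 1: x^-=[-1.9903, 1.8931]  P^-=[1.1802 0.2210; 0.2210 1.2593]  S=[1.5917]  K=[0.7651; 0.2734]  nu=[-0.4515]  x^+=[-2.3357, 1.7697]  P^+=[0.2485 -0.1119; -0.1119 1.1404]
step 2: x^-=[-2.6252, 2.2234]  P^-=[0.6198 0.0133; 0.0133 2.0109]  S=[0.9825]  K=[0.6332; 0.3615]  nu=[-0.5528]  x^+=[-2.9752, 2.0236]  P^+=[0.2259 -0.2116; -0.2116 1.8825]
step 3: x^-=[-3.3762, 2.5485]  P^-=[0.5658 -0.0089; -0.0089 3.1385]  S=[0.9535]  K=[0.5918; 0.5502]  nu=[3.0030]  x^+=[-1.5990, 4.2009]  P^+=[0.2318 -0.3194; -0.3194 2.8498]
step 4: x^-=[-1.3786, 5.1990]  P^-=[0.5566 -0.0053; -0.0053 4.6073]  S=[0.9880]  K=[0.5625; 0.7874]  nu=[0.9448]  x^+=[-0.8472, 5.9430]  P^+=[0.2440 -0.4429; -0.4429 3.9947]
step 5: x^-=[-0.2100, 7.3268]  P^-=[0.5550 0.0051; 0.0051 6.3455]  S=[1.0401]  K=[0.5344; 1.0421]  nu=[-1.2455]  x^+=[-0.8757, 6.0289]  P^+=[0.2579 -0.5741; -0.5741 5.2160]

x_post = [-0.8757, 6.0289]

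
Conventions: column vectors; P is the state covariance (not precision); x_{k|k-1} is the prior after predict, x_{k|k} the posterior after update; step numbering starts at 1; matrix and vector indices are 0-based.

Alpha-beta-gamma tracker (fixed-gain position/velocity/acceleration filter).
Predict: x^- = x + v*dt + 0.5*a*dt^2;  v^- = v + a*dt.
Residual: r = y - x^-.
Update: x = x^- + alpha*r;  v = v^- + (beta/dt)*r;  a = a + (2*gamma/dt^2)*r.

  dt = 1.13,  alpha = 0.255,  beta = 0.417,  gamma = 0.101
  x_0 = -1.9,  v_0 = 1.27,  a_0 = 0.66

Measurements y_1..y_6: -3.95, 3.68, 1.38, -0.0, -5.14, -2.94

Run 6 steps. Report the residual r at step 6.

resid = 0.5656

step 1: x_pred=-0.0435  r=-3.9065  x^+=-1.0397  v^+=0.5742  a^+=0.0420
step 2: x_pred=-0.3640  r=4.0440  x^+=0.6672  v^+=2.1140  a^+=0.6818
step 3: x_pred=3.4913  r=-2.1113  x^+=2.9529  v^+=2.1053  a^+=0.3478
step 4: x_pred=5.5539  r=-5.5539  x^+=4.1377  v^+=0.4487  a^+=-0.5309
step 5: x_pred=4.3058  r=-9.4458  x^+=1.8971  v^+=-3.6369  a^+=-2.0251
step 6: x_pred=-3.5056  r=0.5656  x^+=-3.3614  v^+=-5.7166  a^+=-1.9357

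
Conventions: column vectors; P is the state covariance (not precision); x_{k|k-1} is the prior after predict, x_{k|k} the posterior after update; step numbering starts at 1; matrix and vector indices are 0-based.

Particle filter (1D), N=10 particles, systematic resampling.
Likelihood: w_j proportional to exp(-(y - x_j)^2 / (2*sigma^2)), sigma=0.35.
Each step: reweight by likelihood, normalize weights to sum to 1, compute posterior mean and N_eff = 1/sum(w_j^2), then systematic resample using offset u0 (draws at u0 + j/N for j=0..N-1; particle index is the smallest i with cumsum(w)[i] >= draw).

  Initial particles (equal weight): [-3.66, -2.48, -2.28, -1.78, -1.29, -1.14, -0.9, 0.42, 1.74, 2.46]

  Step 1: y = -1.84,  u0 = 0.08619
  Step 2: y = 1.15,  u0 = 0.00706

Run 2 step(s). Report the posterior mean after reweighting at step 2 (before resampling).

step 1: w=[0.0000, 0.0903, 0.2181, 0.4736, 0.1398, 0.0651, 0.0130, 0.0000, 0.0000, 0.0000]  mean=-1.8306  Neff=3.2892  idx=[1, 2, 2, 3, 3, 3, 3, 4, 4, 5]
step 2: w=[0.0000, 0.0000, 0.0000, 0.0000, 0.0000, 0.0000, 0.0000, 0.0498, 0.0498, 0.9005]  mean=-1.1549  Neff=1.2257  idx=[7, 9, 9, 9, 9, 9, 9, 9, 9, 9]

post_mean = -1.1549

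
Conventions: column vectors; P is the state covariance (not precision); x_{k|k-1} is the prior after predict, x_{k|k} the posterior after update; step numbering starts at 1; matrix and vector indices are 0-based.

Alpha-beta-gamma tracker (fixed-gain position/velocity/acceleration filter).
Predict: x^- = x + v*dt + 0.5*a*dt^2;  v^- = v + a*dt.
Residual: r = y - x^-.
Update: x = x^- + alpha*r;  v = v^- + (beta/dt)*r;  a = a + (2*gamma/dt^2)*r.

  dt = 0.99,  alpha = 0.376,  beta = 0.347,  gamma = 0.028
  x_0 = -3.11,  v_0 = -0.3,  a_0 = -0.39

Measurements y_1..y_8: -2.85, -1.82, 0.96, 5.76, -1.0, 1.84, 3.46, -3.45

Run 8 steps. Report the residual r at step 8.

step 1: x_pred=-3.5981  r=0.7481  x^+=-3.3168  v^+=-0.4239  a^+=-0.3473
step 2: x_pred=-3.9066  r=2.0866  x^+=-3.1221  v^+=-0.0363  a^+=-0.2280
step 3: x_pred=-3.2697  r=4.2297  x^+=-1.6794  v^+=1.2205  a^+=0.0136
step 4: x_pred=-0.4644  r=6.2244  x^+=1.8760  v^+=3.4157  a^+=0.3693
step 5: x_pred=5.4385  r=-6.4385  x^+=3.0176  v^+=1.5246  a^+=0.0014
step 6: x_pred=4.5276  r=-2.6876  x^+=3.5171  v^+=0.5839  a^+=-0.1522
step 7: x_pred=4.0206  r=-0.5606  x^+=3.8098  v^+=0.2368  a^+=-0.1842
step 8: x_pred=3.9540  r=-7.4040  x^+=1.1701  v^+=-2.5407  a^+=-0.6072

resid = -7.4040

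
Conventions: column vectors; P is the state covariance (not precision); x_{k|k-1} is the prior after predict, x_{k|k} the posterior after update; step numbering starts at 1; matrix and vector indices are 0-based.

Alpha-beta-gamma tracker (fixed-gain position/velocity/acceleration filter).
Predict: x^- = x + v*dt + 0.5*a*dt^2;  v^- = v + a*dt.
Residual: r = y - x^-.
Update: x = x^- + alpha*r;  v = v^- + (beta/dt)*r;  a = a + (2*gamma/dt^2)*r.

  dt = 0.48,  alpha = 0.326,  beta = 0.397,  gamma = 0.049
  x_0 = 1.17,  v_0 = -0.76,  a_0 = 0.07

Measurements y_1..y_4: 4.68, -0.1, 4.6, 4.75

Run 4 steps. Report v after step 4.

v_post = 3.0458

step 1: x_pred=0.8133  r=3.8667  x^+=2.0738  v^+=2.4717  a^+=1.7147
step 2: x_pred=3.4578  r=-3.5578  x^+=2.2979  v^+=0.3522  a^+=0.2014
step 3: x_pred=2.4902  r=2.1098  x^+=3.1780  v^+=2.1939  a^+=1.0988
step 4: x_pred=4.3576  r=0.3924  x^+=4.4855  v^+=3.0458  a^+=1.2657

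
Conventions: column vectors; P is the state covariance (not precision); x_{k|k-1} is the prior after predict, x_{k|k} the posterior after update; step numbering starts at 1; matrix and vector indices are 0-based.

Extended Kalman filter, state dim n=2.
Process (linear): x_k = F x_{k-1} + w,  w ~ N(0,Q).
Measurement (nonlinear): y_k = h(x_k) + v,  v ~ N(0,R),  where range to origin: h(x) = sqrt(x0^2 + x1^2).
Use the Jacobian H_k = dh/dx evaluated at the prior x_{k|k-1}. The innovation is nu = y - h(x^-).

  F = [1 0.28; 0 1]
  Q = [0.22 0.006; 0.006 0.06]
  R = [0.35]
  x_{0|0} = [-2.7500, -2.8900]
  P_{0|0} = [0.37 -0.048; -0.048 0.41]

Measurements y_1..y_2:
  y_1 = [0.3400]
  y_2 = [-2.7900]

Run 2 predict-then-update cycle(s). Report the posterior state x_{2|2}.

step 1: x^-=[-3.5592, -2.8900]  P^-=[0.5953 0.0728; 0.0728 0.4700]  H_jac=[-0.7763 -0.6303]  S=[0.9667]  K=[-0.5255; -0.3649]  nu=[-4.2448]  x^+=[-1.3287, -1.3410]  P^+=[0.3283 -0.1126; -0.1126 0.3413]
step 2: x^-=[-1.7042, -1.3410]  P^-=[0.5120 -0.0110; -0.0110 0.4013]  H_jac=[-0.7859 -0.6184]  S=[0.8090]  K=[-0.4890; -0.2960]  nu=[-4.9585]  x^+=[0.7205, 0.1269]  P^+=[0.3186 -0.1281; -0.1281 0.3304]

x_post = [0.7205, 0.1269]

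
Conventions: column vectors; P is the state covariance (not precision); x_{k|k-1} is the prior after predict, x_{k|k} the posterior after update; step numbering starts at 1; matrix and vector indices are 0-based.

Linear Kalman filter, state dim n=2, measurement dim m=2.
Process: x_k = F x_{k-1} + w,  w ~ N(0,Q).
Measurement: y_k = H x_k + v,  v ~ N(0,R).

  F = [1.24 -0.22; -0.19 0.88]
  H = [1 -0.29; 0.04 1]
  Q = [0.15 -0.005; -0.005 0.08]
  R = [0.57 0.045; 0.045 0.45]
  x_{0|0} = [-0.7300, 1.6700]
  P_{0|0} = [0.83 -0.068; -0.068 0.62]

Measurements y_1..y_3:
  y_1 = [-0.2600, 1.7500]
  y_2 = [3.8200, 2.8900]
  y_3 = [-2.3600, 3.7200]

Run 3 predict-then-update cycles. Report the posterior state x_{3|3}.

x_post = [-0.2079, 2.1273]

step 1: x^-=[-1.2726, 1.6083]  P^-=[1.4933 -0.3976; -0.3976 0.6128]  S=[2.3455 -0.4660; -0.4660 1.0334]  K=[0.6820 -0.0194; -0.1434 0.5130]  nu=[1.4790, 0.1926]  x^+=[-0.2677, 1.4950]  P^+=[0.3897 0.0064; 0.0064 0.2241]
step 2: x^-=[-0.6608, 1.3665]  P^-=[0.7566 -0.1330; -0.1330 0.2655]  S=[1.4261 -0.1332; -0.1332 0.7061]  K=[0.5538 -0.0410; -0.1149 0.3468]  nu=[4.8771, 1.5499]  x^+=[1.9763, 1.3438]  P^+=[0.3120 -0.0060; -0.0060 0.1511]
step 3: x^-=[2.1549, 0.8071]  P^-=[0.6404 -0.1146; -0.1146 0.2103]  S=[1.2946 -0.1037; -0.1037 0.6522]  K=[0.5160 -0.0544; -0.1118 0.2977]  nu=[-4.2809, 2.8267]  x^+=[-0.2079, 2.1273]  P^+=[0.2880 -0.0128; -0.0128 0.1294]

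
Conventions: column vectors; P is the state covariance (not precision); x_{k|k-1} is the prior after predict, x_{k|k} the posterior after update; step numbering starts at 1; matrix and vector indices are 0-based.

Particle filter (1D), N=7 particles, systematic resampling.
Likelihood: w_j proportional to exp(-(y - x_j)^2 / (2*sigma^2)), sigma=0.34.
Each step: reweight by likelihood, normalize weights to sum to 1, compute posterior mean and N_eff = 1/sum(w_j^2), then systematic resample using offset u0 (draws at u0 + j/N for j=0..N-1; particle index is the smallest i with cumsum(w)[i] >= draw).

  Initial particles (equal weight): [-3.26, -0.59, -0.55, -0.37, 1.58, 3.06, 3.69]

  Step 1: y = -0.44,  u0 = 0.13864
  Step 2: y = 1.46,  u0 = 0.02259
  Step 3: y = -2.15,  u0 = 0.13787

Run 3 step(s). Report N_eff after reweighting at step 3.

N_eff = 1.9883

step 1: w=[0.0000, 0.3200, 0.3347, 0.3453, 0.0000, 0.0000, 0.0000]  mean=-0.5006  Neff=2.9971  idx=[1, 1, 2, 2, 3, 3, 3]
step 2: w=[0.0079, 0.0079, 0.0160, 0.0160, 0.3174, 0.3174, 0.3174]  mean=-0.3792  Neff=3.3015  idx=[2, 4, 4, 5, 5, 6, 6]
step 3: w=[0.6984, 0.0503, 0.0503, 0.0503, 0.0503, 0.0503, 0.0503]  mean=-0.4957  Neff=1.9883  idx=[0, 0, 0, 0, 1, 4, 6]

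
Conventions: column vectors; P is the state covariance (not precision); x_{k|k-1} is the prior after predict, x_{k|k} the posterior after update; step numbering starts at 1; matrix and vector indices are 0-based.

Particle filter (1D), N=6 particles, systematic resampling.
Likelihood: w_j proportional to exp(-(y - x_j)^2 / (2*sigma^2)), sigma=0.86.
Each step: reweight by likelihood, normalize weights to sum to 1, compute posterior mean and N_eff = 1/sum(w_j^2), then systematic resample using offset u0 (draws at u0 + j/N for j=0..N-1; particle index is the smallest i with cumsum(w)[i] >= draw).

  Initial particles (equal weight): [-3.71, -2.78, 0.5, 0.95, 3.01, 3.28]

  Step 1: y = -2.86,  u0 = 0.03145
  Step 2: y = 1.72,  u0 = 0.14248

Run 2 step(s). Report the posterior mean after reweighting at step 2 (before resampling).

step 1: w=[0.3812, 0.6185, 0.0003, 0.0000, 0.0000, 0.0000]  mean=-3.1334  Neff=1.8945  idx=[0, 0, 0, 1, 1, 1]
step 2: w=[0.0006, 0.0006, 0.0006, 0.3327, 0.3327, 0.3327]  mean=-2.7818  Neff=3.0117  idx=[3, 3, 4, 4, 5, 5]

post_mean = -2.7818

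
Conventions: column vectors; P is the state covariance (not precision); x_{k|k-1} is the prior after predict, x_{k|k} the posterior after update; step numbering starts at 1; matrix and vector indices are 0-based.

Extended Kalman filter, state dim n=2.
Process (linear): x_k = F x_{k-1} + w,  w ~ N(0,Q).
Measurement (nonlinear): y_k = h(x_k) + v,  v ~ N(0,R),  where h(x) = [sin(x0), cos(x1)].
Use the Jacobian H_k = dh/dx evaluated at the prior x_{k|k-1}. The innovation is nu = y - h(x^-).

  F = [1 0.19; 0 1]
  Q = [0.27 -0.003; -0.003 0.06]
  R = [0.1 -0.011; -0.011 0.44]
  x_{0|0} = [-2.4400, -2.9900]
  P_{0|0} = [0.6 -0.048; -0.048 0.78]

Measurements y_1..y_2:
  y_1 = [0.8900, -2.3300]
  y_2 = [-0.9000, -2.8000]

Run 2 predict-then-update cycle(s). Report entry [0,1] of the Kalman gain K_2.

step 1: x^-=[-3.0081, -2.9900]  P^-=[0.8799 0.0972; 0.0972 0.8400]  H_jac=[-0.9911 0.0000; 0.0000 0.1510]  S=[0.9643 -0.0255; -0.0255 0.4592]  K=[-0.9048 -0.0184; -0.0927 0.2711]  nu=[1.0231, -1.3415]  x^+=[-3.9092, -3.4485]  P^+=[0.0911 0.0124; 0.0124 0.7967]
step 2: x^-=[-4.5644, -3.4485]  P^-=[0.3945 0.1607; 0.1607 0.8567]  H_jac=[-0.1474 0.0000; 0.0000 -0.3022]  S=[0.1086 -0.0038; -0.0038 0.5182]  K=[-0.5392 -0.0977; -0.2360 -0.5013]  nu=[-1.8891, -1.8467]  x^+=[-3.3653, -2.0771]  P^+=[0.3584 0.1227; 0.1227 0.7213]

K[0,1] = -0.0977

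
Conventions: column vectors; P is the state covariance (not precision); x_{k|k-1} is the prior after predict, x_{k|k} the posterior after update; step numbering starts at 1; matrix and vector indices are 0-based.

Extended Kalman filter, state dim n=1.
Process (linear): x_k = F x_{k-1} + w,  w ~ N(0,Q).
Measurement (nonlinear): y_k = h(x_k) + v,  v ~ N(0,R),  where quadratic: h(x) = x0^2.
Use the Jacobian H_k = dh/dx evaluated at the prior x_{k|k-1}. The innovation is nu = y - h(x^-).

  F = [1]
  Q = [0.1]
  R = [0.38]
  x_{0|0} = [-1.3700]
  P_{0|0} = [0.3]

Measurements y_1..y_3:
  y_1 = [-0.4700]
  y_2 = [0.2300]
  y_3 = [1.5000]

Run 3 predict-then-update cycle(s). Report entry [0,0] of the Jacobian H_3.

H_jac[0,0] = -1.1352

step 1: x^-=[-1.3700]  P^-=[0.4000]  H_jac=[-2.7400]  S=[3.3830]  K=[-0.3240]  nu=[-2.3469]  x^+=[-0.6097]  P^+=[0.0449]
step 2: x^-=[-0.6097]  P^-=[0.1449]  H_jac=[-1.2194]  S=[0.5955]  K=[-0.2968]  nu=[-0.1417]  x^+=[-0.5676]  P^+=[0.0925]
step 3: x^-=[-0.5676]  P^-=[0.1925]  H_jac=[-1.1352]  S=[0.6281]  K=[-0.3479]  nu=[1.1778]  x^+=[-0.9774]  P^+=[0.1165]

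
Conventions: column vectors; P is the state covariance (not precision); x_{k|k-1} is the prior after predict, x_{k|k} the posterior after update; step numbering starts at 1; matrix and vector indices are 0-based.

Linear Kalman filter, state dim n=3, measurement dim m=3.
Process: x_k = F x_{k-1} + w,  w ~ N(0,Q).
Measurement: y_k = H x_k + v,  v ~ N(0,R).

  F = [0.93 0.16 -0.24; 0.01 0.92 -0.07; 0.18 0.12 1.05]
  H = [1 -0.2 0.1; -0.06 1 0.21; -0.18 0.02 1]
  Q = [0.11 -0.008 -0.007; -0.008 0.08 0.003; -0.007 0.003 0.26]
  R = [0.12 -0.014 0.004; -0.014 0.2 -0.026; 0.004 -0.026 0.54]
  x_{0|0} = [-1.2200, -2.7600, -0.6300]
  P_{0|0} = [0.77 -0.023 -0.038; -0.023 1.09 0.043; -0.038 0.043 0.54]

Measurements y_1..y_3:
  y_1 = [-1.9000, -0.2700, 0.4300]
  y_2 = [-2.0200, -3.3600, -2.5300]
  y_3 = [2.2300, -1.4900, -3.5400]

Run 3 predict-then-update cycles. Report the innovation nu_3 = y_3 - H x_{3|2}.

innov = [3.9568, 0.6255, -1.0263]

step 1: x^-=[-1.4250, -2.5073, -1.2123]  P^-=[0.8418 0.1416 -0.0260; 0.1416 0.9994 0.1225; -0.0260 0.1225 0.8915]  S=[0.9440 -0.1006 -0.1042; -0.1006 1.2768 0.2901; -0.1042 0.2901 1.4724]  K=[0.8659 0.1552 -0.0879; 0.0295 0.8166 -0.0794; 0.1193 0.1178 0.5955]  nu=[-0.8552, 2.4064, 1.4359]  x^+=[-1.9182, -0.6815, -0.1757]  P^+=[0.1110 0.0339 -0.0288; 0.0339 0.1799 -0.0615; -0.0288 -0.0615 0.3151]
step 2: x^-=[-1.8508, -0.6339, -0.6115]  P^-=[0.2564 0.0701 -0.0950; 0.0701 0.2424 -0.0532; -0.0950 -0.0532 0.5886]  S=[0.3471 -0.0170 -0.0631; -0.0170 0.4409 0.0484; -0.0631 0.0484 1.1686]  K=[0.6605 0.1141 -0.0887; 0.0598 0.5250 -0.0707; 0.0258 0.1172 0.5140]  nu=[-0.2348, -2.7087, -2.2390]  x^+=[-2.1164, -1.9116, -2.0857]  P^+=[0.0862 0.0280 -0.0332; 0.0280 0.1179 -0.0489; -0.0332 -0.0489 0.2696]
step 3: x^-=[-1.7736, -1.6339, -2.8003]  P^-=[0.2301 0.0523 -0.0921; 0.0523 0.1880 -0.0457; -0.0921 -0.0457 0.5380]  S=[0.3254 -0.0226 -0.0628; -0.0226 0.3894 0.0469; -0.0628 0.0469 1.1165]  K=[0.6364 0.0966 -0.0869; 0.0511 0.4606 -0.0625; 0.0142 0.1286 0.4913]  nu=[3.9568, 0.6255, -1.0263]  x^+=[0.8942, -1.0796, -3.1680]  P^+=[0.0828 0.0245 -0.0325; 0.0245 0.1036 -0.0432; -0.0325 -0.0432 0.2570]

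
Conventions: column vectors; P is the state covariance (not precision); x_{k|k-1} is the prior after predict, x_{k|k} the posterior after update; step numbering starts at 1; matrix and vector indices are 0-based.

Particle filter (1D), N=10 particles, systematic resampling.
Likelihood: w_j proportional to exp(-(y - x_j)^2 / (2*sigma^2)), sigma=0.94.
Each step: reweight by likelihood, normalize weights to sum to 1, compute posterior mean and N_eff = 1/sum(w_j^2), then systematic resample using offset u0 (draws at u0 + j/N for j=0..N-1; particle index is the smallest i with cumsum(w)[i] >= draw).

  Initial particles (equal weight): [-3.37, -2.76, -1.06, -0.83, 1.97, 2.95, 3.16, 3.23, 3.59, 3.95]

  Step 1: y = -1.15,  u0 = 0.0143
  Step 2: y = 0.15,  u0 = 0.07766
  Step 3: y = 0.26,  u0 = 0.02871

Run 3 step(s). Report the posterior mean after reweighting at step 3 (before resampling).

step 1: w=[0.0275, 0.1032, 0.4453, 0.4222, 0.0018, 0.0000, 0.0000, 0.0000, 0.0000, 0.0000]  mean=-1.1961  Neff=2.5780  idx=[0, 1, 2, 2, 2, 2, 3, 3, 3, 3]
step 2: w=[0.0002, 0.0020, 0.1071, 0.1071, 0.1071, 0.1071, 0.1424, 0.1424, 0.1424, 0.1424]  mean=-0.9330  Neff=7.8781  idx=[2, 3, 4, 5, 6, 7, 7, 8, 9, 9]
step 3: w=[0.0819, 0.0819, 0.0819, 0.0819, 0.1121, 0.1121, 0.1121, 0.1121, 0.1121, 0.1121]  mean=-0.9053  Neff=9.7862  idx=[0, 1, 2, 4, 4, 5, 6, 7, 8, 9]

post_mean = -0.9053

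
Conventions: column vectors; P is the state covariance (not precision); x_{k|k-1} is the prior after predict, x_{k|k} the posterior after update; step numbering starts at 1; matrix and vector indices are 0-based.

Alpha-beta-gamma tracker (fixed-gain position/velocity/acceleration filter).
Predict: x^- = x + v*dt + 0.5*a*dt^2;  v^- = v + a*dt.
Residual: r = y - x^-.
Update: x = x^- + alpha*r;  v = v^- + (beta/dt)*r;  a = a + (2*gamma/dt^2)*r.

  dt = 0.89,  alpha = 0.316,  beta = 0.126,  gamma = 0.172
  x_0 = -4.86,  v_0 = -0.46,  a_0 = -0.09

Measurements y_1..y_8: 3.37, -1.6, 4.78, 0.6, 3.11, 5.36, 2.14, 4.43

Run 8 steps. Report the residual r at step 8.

step 1: x_pred=-5.3050  r=8.6750  x^+=-2.5637  v^+=0.6881  a^+=3.6775
step 2: x_pred=-0.4949  r=-1.1051  x^+=-0.8441  v^+=3.8046  a^+=3.1975
step 3: x_pred=3.8083  r=0.9717  x^+=4.1154  v^+=6.7879  a^+=3.6195
step 4: x_pred=11.5901  r=-10.9901  x^+=8.1173  v^+=8.4534  a^+=-1.1534
step 5: x_pred=15.1840  r=-12.0740  x^+=11.3686  v^+=5.7176  a^+=-6.3970
step 6: x_pred=13.9237  r=-8.5637  x^+=11.2176  v^+=-1.1881  a^+=-10.1161
step 7: x_pred=6.1537  r=-4.0137  x^+=4.8853  v^+=-10.7597  a^+=-11.8592
step 8: x_pred=-9.3876  r=13.8176  x^+=-5.0212  v^+=-19.3581  a^+=-5.8584

resid = 13.8176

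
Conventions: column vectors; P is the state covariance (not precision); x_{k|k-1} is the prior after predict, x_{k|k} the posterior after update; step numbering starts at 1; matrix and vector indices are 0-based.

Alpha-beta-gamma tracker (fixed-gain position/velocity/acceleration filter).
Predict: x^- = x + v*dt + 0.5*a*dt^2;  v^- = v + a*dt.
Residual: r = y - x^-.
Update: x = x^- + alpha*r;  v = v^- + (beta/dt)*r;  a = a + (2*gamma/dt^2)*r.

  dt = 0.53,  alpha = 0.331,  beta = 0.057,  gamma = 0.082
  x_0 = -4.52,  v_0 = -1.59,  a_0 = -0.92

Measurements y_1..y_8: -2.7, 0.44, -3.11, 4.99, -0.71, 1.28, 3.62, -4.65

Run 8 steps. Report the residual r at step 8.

resid = -18.7702

step 1: x_pred=-5.4919  r=2.7919  x^+=-4.5678  v^+=-1.7773  a^+=0.7100
step 2: x_pred=-5.4101  r=5.8501  x^+=-3.4737  v^+=-0.7719  a^+=4.1255
step 3: x_pred=-3.3033  r=0.1933  x^+=-3.2394  v^+=1.4354  a^+=4.2384
step 4: x_pred=-1.8833  r=6.8733  x^+=0.3918  v^+=4.4210  a^+=8.2513
step 5: x_pred=3.8938  r=-4.6038  x^+=2.3699  v^+=8.2990  a^+=5.5634
step 6: x_pred=7.5498  r=-6.2698  x^+=5.4745  v^+=10.5734  a^+=1.9029
step 7: x_pred=11.3456  r=-7.7256  x^+=8.7885  v^+=10.7510  a^+=-2.6077
step 8: x_pred=14.1202  r=-18.7702  x^+=7.9073  v^+=7.3502  a^+=-13.5664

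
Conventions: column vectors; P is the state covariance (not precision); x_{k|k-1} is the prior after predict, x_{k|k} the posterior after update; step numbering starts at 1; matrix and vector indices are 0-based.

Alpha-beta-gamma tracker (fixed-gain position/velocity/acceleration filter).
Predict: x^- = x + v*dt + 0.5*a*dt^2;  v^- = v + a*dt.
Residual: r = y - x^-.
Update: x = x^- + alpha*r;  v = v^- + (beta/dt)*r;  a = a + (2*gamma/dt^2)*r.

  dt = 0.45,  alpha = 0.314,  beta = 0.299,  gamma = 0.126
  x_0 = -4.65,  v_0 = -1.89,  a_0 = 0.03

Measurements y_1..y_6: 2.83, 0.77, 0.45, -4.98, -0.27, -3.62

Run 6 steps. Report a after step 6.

step 1: x_pred=-5.4975  r=8.3275  x^+=-2.8826  v^+=3.6566  a^+=10.3931
step 2: x_pred=-0.1849  r=0.9549  x^+=0.1150  v^+=8.9680  a^+=11.5813
step 3: x_pred=5.3232  r=-4.8732  x^+=3.7930  v^+=10.9416  a^+=5.5169
step 4: x_pred=9.2753  r=-14.2553  x^+=4.7991  v^+=3.9524  a^+=-12.2230
step 5: x_pred=5.3401  r=-5.6101  x^+=3.5786  v^+=-5.2756  a^+=-19.2045
step 6: x_pred=-0.7399  r=-2.8801  x^+=-1.6443  v^+=-15.8313  a^+=-22.7886

a_post = -22.7886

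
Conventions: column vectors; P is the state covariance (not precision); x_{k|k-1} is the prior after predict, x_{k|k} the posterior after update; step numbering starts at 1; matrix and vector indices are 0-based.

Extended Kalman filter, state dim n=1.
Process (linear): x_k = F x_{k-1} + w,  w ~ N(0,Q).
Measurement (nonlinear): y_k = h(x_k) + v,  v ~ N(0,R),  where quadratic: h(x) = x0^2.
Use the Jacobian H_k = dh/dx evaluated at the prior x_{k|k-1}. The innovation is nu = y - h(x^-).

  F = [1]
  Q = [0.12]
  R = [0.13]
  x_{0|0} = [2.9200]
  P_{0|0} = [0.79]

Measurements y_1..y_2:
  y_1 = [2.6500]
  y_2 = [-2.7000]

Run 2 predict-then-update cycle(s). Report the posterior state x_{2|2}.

step 1: x^-=[2.9200]  P^-=[0.9100]  H_jac=[5.8400]  S=[31.1661]  K=[0.1705]  nu=[-5.8764]  x^+=[1.9180]  P^+=[0.0038]
step 2: x^-=[1.9180]  P^-=[0.1238]  H_jac=[3.8359]  S=[1.9516]  K=[0.2433]  nu=[-6.3786]  x^+=[0.3659]  P^+=[0.0082]

x_post = [0.3659]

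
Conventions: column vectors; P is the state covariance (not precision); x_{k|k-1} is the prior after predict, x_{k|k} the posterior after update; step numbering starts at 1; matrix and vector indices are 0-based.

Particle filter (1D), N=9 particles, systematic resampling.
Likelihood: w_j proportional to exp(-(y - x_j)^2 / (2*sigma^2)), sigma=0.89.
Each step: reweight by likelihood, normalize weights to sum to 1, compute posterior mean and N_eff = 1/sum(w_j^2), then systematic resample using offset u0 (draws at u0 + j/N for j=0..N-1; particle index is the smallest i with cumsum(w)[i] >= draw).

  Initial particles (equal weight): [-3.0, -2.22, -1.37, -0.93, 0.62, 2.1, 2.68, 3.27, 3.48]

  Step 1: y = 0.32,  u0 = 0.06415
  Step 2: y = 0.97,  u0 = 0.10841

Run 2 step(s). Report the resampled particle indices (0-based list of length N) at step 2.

resampled_idx = [3, 4, 4, 5, 5, 6, 7, 7, 8]

step 1: w=[0.0006, 0.0102, 0.0986, 0.2231, 0.5652, 0.0810, 0.0178, 0.0025, 0.0011]  mean=0.2131  Neff=2.5910  idx=[2, 3, 3, 4, 4, 4, 4, 4, 5]
step 2: w=[0.0059, 0.0193, 0.0193, 0.1743, 0.1743, 0.1743, 0.1743, 0.1743, 0.0841]  mean=0.6729  Neff=6.2610  idx=[3, 4, 4, 5, 5, 6, 7, 7, 8]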